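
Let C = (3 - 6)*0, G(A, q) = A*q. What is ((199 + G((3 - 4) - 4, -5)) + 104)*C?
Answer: 0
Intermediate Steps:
C = 0 (C = -3*0 = 0)
((199 + G((3 - 4) - 4, -5)) + 104)*C = ((199 + ((3 - 4) - 4)*(-5)) + 104)*0 = ((199 + (-1 - 4)*(-5)) + 104)*0 = ((199 - 5*(-5)) + 104)*0 = ((199 + 25) + 104)*0 = (224 + 104)*0 = 328*0 = 0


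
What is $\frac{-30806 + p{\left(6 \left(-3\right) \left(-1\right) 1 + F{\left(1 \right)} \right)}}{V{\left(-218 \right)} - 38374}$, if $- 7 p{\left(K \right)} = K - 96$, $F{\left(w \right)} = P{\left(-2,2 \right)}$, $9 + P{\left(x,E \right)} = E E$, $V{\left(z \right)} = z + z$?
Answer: $\frac{215559}{271670} \approx 0.79346$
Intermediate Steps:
$V{\left(z \right)} = 2 z$
$P{\left(x,E \right)} = -9 + E^{2}$ ($P{\left(x,E \right)} = -9 + E E = -9 + E^{2}$)
$F{\left(w \right)} = -5$ ($F{\left(w \right)} = -9 + 2^{2} = -9 + 4 = -5$)
$p{\left(K \right)} = \frac{96}{7} - \frac{K}{7}$ ($p{\left(K \right)} = - \frac{K - 96}{7} = - \frac{-96 + K}{7} = \frac{96}{7} - \frac{K}{7}$)
$\frac{-30806 + p{\left(6 \left(-3\right) \left(-1\right) 1 + F{\left(1 \right)} \right)}}{V{\left(-218 \right)} - 38374} = \frac{-30806 + \left(\frac{96}{7} - \frac{6 \left(-3\right) \left(-1\right) 1 - 5}{7}\right)}{2 \left(-218\right) - 38374} = \frac{-30806 + \left(\frac{96}{7} - \frac{\left(-18\right) \left(-1\right) 1 - 5}{7}\right)}{-436 - 38374} = \frac{-30806 + \left(\frac{96}{7} - \frac{18 \cdot 1 - 5}{7}\right)}{-38810} = \left(-30806 + \left(\frac{96}{7} - \frac{18 - 5}{7}\right)\right) \left(- \frac{1}{38810}\right) = \left(-30806 + \left(\frac{96}{7} - \frac{13}{7}\right)\right) \left(- \frac{1}{38810}\right) = \left(-30806 + \frac{83}{7}\right) \left(- \frac{1}{38810}\right) = \left(- \frac{215559}{7}\right) \left(- \frac{1}{38810}\right) = \frac{215559}{271670}$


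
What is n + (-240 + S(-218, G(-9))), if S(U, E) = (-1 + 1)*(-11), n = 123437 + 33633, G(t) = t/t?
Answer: 156830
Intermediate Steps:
G(t) = 1
n = 157070
S(U, E) = 0 (S(U, E) = 0*(-11) = 0)
n + (-240 + S(-218, G(-9))) = 157070 + (-240 + 0) = 157070 - 240 = 156830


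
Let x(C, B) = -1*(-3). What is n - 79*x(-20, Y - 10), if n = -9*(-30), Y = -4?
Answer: 33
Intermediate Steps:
n = 270
x(C, B) = 3
n - 79*x(-20, Y - 10) = 270 - 79*3 = 270 - 237 = 33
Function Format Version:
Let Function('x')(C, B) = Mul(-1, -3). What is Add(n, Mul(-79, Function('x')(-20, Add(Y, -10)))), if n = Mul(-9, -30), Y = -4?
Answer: 33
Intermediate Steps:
n = 270
Function('x')(C, B) = 3
Add(n, Mul(-79, Function('x')(-20, Add(Y, -10)))) = Add(270, Mul(-79, 3)) = Add(270, -237) = 33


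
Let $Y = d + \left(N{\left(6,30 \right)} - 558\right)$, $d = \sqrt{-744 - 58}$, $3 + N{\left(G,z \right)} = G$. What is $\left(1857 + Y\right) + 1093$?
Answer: $2395 + i \sqrt{802} \approx 2395.0 + 28.32 i$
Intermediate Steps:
$N{\left(G,z \right)} = -3 + G$
$d = i \sqrt{802}$ ($d = \sqrt{-802} = i \sqrt{802} \approx 28.32 i$)
$Y = -555 + i \sqrt{802}$ ($Y = i \sqrt{802} + \left(\left(-3 + 6\right) - 558\right) = i \sqrt{802} + \left(3 - 558\right) = i \sqrt{802} - 555 = -555 + i \sqrt{802} \approx -555.0 + 28.32 i$)
$\left(1857 + Y\right) + 1093 = \left(1857 - \left(555 - i \sqrt{802}\right)\right) + 1093 = \left(1302 + i \sqrt{802}\right) + 1093 = 2395 + i \sqrt{802}$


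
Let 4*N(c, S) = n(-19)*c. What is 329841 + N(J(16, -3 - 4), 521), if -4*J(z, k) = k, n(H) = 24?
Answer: 659703/2 ≈ 3.2985e+5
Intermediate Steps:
J(z, k) = -k/4
N(c, S) = 6*c (N(c, S) = (24*c)/4 = 6*c)
329841 + N(J(16, -3 - 4), 521) = 329841 + 6*(-(-3 - 4)/4) = 329841 + 6*(-1/4*(-7)) = 329841 + 6*(7/4) = 329841 + 21/2 = 659703/2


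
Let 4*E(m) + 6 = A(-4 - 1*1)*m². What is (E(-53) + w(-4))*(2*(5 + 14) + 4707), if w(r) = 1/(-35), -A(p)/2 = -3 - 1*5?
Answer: 746305937/14 ≈ 5.3308e+7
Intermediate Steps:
A(p) = 16 (A(p) = -2*(-3 - 1*5) = -2*(-3 - 5) = -2*(-8) = 16)
E(m) = -3/2 + 4*m² (E(m) = -3/2 + (16*m²)/4 = -3/2 + 4*m²)
w(r) = -1/35
(E(-53) + w(-4))*(2*(5 + 14) + 4707) = ((-3/2 + 4*(-53)²) - 1/35)*(2*(5 + 14) + 4707) = ((-3/2 + 4*2809) - 1/35)*(2*19 + 4707) = ((-3/2 + 11236) - 1/35)*(38 + 4707) = (22469/2 - 1/35)*4745 = (786413/70)*4745 = 746305937/14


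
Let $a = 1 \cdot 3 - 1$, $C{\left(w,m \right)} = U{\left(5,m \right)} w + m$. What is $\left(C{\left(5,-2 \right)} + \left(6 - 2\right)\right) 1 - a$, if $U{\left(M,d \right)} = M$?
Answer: $25$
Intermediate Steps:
$C{\left(w,m \right)} = m + 5 w$ ($C{\left(w,m \right)} = 5 w + m = m + 5 w$)
$a = 2$ ($a = 3 - 1 = 2$)
$\left(C{\left(5,-2 \right)} + \left(6 - 2\right)\right) 1 - a = \left(\left(-2 + 5 \cdot 5\right) + \left(6 - 2\right)\right) 1 - 2 = \left(\left(-2 + 25\right) + \left(6 - 2\right)\right) 1 - 2 = \left(23 + 4\right) 1 - 2 = 27 \cdot 1 - 2 = 27 - 2 = 25$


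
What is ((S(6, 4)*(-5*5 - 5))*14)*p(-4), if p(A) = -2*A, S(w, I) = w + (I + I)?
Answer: -47040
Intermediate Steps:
S(w, I) = w + 2*I
((S(6, 4)*(-5*5 - 5))*14)*p(-4) = (((6 + 2*4)*(-5*5 - 5))*14)*(-2*(-4)) = (((6 + 8)*(-25 - 5))*14)*8 = ((14*(-30))*14)*8 = -420*14*8 = -5880*8 = -47040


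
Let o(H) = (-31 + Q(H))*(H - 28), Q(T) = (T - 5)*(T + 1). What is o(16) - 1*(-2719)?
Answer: 847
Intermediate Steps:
Q(T) = (1 + T)*(-5 + T) (Q(T) = (-5 + T)*(1 + T) = (1 + T)*(-5 + T))
o(H) = (-28 + H)*(-36 + H² - 4*H) (o(H) = (-31 + (-5 + H² - 4*H))*(H - 28) = (-36 + H² - 4*H)*(-28 + H) = (-28 + H)*(-36 + H² - 4*H))
o(16) - 1*(-2719) = (1008 + 16³ - 32*16² + 76*16) - 1*(-2719) = (1008 + 4096 - 32*256 + 1216) + 2719 = (1008 + 4096 - 8192 + 1216) + 2719 = -1872 + 2719 = 847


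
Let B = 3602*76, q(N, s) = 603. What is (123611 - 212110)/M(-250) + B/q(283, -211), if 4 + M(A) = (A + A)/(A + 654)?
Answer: 5534669405/318987 ≈ 17351.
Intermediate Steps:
M(A) = -4 + 2*A/(654 + A) (M(A) = -4 + (A + A)/(A + 654) = -4 + (2*A)/(654 + A) = -4 + 2*A/(654 + A))
B = 273752
(123611 - 212110)/M(-250) + B/q(283, -211) = (123611 - 212110)/((2*(-1308 - 1*(-250))/(654 - 250))) + 273752/603 = -88499*202/(-1308 + 250) + 273752*(1/603) = -88499/(2*(1/404)*(-1058)) + 273752/603 = -88499/(-529/101) + 273752/603 = -88499*(-101/529) + 273752/603 = 8938399/529 + 273752/603 = 5534669405/318987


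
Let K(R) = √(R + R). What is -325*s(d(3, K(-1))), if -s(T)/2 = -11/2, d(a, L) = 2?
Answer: -3575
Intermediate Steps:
K(R) = √2*√R (K(R) = √(2*R) = √2*√R)
s(T) = 11 (s(T) = -(-22)/2 = -2*(-11/2) = 11)
-325*s(d(3, K(-1))) = -325*11 = -3575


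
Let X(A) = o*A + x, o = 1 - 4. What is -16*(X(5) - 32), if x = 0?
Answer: 752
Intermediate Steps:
o = -3
X(A) = -3*A (X(A) = -3*A + 0 = -3*A)
-16*(X(5) - 32) = -16*(-3*5 - 32) = -16*(-15 - 32) = -16*(-47) = 752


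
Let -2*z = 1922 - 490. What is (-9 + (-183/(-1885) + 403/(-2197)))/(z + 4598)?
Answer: -222661/95128410 ≈ -0.0023406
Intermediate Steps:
z = -716 (z = -(1922 - 490)/2 = -1/2*1432 = -716)
(-9 + (-183/(-1885) + 403/(-2197)))/(z + 4598) = (-9 + (-183/(-1885) + 403/(-2197)))/(-716 + 4598) = (-9 + (-183*(-1/1885) + 403*(-1/2197)))/3882 = (-9 + (183/1885 - 31/169))*(1/3882) = (-9 - 2116/24505)*(1/3882) = -222661/24505*1/3882 = -222661/95128410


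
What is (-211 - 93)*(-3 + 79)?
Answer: -23104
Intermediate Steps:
(-211 - 93)*(-3 + 79) = -304*76 = -23104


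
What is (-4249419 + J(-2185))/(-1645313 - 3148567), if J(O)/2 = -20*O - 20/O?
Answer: 363760459/418985112 ≈ 0.86819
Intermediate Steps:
J(O) = -40*O - 40/O (J(O) = 2*(-20*O - 20/O) = -40*O - 40/O)
(-4249419 + J(-2185))/(-1645313 - 3148567) = (-4249419 + (-40*(-2185) - 40/(-2185)))/(-1645313 - 3148567) = (-4249419 + (87400 - 40*(-1/2185)))/(-4793880) = (-4249419 + (87400 + 8/437))*(-1/4793880) = (-4249419 + 38193808/437)*(-1/4793880) = -1818802295/437*(-1/4793880) = 363760459/418985112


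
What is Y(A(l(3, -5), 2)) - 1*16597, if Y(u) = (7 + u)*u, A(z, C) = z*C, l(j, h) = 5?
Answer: -16427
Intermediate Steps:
A(z, C) = C*z
Y(u) = u*(7 + u)
Y(A(l(3, -5), 2)) - 1*16597 = (2*5)*(7 + 2*5) - 1*16597 = 10*(7 + 10) - 16597 = 10*17 - 16597 = 170 - 16597 = -16427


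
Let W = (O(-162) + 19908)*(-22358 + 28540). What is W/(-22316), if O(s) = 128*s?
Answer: 1279674/5579 ≈ 229.37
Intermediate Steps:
W = -5118696 (W = (128*(-162) + 19908)*(-22358 + 28540) = (-20736 + 19908)*6182 = -828*6182 = -5118696)
W/(-22316) = -5118696/(-22316) = -5118696*(-1/22316) = 1279674/5579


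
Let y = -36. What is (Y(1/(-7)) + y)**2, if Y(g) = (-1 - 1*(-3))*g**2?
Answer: 3104644/2401 ≈ 1293.1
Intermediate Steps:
Y(g) = 2*g**2 (Y(g) = (-1 + 3)*g**2 = 2*g**2)
(Y(1/(-7)) + y)**2 = (2*(1/(-7))**2 - 36)**2 = (2*(-1/7)**2 - 36)**2 = (2*(1/49) - 36)**2 = (2/49 - 36)**2 = (-1762/49)**2 = 3104644/2401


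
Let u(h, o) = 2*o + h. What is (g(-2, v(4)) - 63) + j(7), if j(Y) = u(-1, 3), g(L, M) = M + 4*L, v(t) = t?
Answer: -62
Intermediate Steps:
u(h, o) = h + 2*o
j(Y) = 5 (j(Y) = -1 + 2*3 = -1 + 6 = 5)
(g(-2, v(4)) - 63) + j(7) = ((4 + 4*(-2)) - 63) + 5 = ((4 - 8) - 63) + 5 = (-4 - 63) + 5 = -67 + 5 = -62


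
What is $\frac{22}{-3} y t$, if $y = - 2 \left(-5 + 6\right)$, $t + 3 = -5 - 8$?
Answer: $- \frac{704}{3} \approx -234.67$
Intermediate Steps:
$t = -16$ ($t = -3 - 13 = -16$)
$y = -2$ ($y = \left(-2\right) 1 = -2$)
$\frac{22}{-3} y t = \frac{22}{-3} \left(-2\right) \left(-16\right) = 22 \left(- \frac{1}{3}\right) \left(-2\right) \left(-16\right) = \left(- \frac{22}{3}\right) \left(-2\right) \left(-16\right) = \frac{44}{3} \left(-16\right) = - \frac{704}{3}$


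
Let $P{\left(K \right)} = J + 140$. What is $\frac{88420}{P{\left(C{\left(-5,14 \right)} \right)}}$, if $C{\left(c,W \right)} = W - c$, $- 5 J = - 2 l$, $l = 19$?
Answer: $\frac{221050}{369} \approx 599.05$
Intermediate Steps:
$J = \frac{38}{5}$ ($J = - \frac{\left(-2\right) 19}{5} = \left(- \frac{1}{5}\right) \left(-38\right) = \frac{38}{5} \approx 7.6$)
$P{\left(K \right)} = \frac{738}{5}$ ($P{\left(K \right)} = \frac{38}{5} + 140 = \frac{738}{5}$)
$\frac{88420}{P{\left(C{\left(-5,14 \right)} \right)}} = \frac{88420}{\frac{738}{5}} = 88420 \cdot \frac{5}{738} = \frac{221050}{369}$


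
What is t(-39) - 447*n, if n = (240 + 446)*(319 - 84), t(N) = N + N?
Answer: -72060948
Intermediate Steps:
t(N) = 2*N
n = 161210 (n = 686*235 = 161210)
t(-39) - 447*n = 2*(-39) - 447*161210 = -78 - 72060870 = -72060948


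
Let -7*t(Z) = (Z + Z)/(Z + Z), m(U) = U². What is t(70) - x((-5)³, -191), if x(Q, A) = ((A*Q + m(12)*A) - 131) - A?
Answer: 24982/7 ≈ 3568.9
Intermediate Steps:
t(Z) = -⅐ (t(Z) = -(Z + Z)/(7*(Z + Z)) = -2*Z/(7*(2*Z)) = -2*Z*1/(2*Z)/7 = -⅐*1 = -⅐)
x(Q, A) = -131 + 143*A + A*Q (x(Q, A) = ((A*Q + 12²*A) - 131) - A = ((A*Q + 144*A) - 131) - A = ((144*A + A*Q) - 131) - A = (-131 + 144*A + A*Q) - A = -131 + 143*A + A*Q)
t(70) - x((-5)³, -191) = -⅐ - (-131 + 143*(-191) - 191*(-5)³) = -⅐ - (-131 - 27313 - 191*(-125)) = -⅐ - (-131 - 27313 + 23875) = -⅐ - 1*(-3569) = -⅐ + 3569 = 24982/7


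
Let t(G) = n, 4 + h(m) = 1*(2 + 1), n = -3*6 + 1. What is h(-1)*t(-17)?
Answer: 17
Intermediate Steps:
n = -17 (n = -18 + 1 = -17)
h(m) = -1 (h(m) = -4 + 1*(2 + 1) = -4 + 1*3 = -4 + 3 = -1)
t(G) = -17
h(-1)*t(-17) = -1*(-17) = 17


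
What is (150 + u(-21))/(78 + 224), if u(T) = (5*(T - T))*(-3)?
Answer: 75/151 ≈ 0.49669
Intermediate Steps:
u(T) = 0 (u(T) = (5*0)*(-3) = 0*(-3) = 0)
(150 + u(-21))/(78 + 224) = (150 + 0)/(78 + 224) = 150/302 = 150*(1/302) = 75/151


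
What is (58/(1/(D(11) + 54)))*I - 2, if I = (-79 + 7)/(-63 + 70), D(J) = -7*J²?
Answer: 3311554/7 ≈ 4.7308e+5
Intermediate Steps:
I = -72/7 ≈ -10.286
(58/(1/(D(11) + 54)))*I - 2 = (58/(1/(-7*11² + 54)))*(-72/7) - 2 = (58/(1/(-7*121 + 54)))*(-72/7) - 2 = (58/(1/(-847 + 54)))*(-72/7) - 2 = (58/(1/(-793)))*(-72/7) - 2 = (58/(-1/793))*(-72/7) - 2 = (58*(-793))*(-72/7) - 2 = -45994*(-72/7) - 2 = 3311568/7 - 2 = 3311554/7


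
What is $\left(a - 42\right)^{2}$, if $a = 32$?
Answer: $100$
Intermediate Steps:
$\left(a - 42\right)^{2} = \left(32 - 42\right)^{2} = \left(-10\right)^{2} = 100$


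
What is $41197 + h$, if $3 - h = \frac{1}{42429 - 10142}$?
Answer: $\frac{1330224399}{32287} \approx 41200.0$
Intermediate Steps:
$h = \frac{96860}{32287}$ ($h = 3 - \frac{1}{42429 - 10142} = 3 - \frac{1}{32287} = \frac{96860}{32287} \approx 3.0$)
$41197 + h = 41197 + \frac{96860}{32287} = \frac{1330224399}{32287}$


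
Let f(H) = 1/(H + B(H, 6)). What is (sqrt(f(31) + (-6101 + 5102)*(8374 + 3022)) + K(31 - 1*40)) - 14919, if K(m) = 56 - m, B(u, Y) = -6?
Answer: -14854 + I*sqrt(284615099)/5 ≈ -14854.0 + 3374.1*I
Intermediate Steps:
f(H) = 1/(-6 + H) (f(H) = 1/(H - 6) = 1/(-6 + H))
(sqrt(f(31) + (-6101 + 5102)*(8374 + 3022)) + K(31 - 1*40)) - 14919 = (sqrt(1/(-6 + 31) + (-6101 + 5102)*(8374 + 3022)) + (56 - (31 - 1*40))) - 14919 = (sqrt(1/25 - 999*11396) + (56 - (31 - 40))) - 14919 = (sqrt(1/25 - 11384604) + (56 - 1*(-9))) - 14919 = (sqrt(-284615099/25) + (56 + 9)) - 14919 = (I*sqrt(284615099)/5 + 65) - 14919 = (65 + I*sqrt(284615099)/5) - 14919 = -14854 + I*sqrt(284615099)/5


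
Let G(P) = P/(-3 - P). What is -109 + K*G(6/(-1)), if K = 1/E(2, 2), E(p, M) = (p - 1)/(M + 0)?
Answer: -113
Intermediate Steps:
E(p, M) = (-1 + p)/M
K = 2 (K = 1/((-1 + 2)/2) = 1/((½)*1) = 1/(½) = 2)
-109 + K*G(6/(-1)) = -109 + 2*(-6/(-1)/(3 + 6/(-1))) = -109 + 2*(-6*(-1)/(3 + 6*(-1))) = -109 + 2*(-1*(-6)/(3 - 6)) = -109 + 2*(-1*(-6)/(-3)) = -109 + 2*(-1*(-6)*(-⅓)) = -109 + 2*(-2) = -109 - 4 = -113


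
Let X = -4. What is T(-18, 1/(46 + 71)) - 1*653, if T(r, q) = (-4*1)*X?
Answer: -637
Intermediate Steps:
T(r, q) = 16 (T(r, q) = -4*1*(-4) = -4*(-4) = 16)
T(-18, 1/(46 + 71)) - 1*653 = 16 - 1*653 = 16 - 653 = -637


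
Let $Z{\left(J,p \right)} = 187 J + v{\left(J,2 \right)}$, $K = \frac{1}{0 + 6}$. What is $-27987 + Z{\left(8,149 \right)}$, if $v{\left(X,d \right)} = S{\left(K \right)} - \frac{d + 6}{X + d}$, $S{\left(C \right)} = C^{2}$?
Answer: $- \frac{4768519}{180} \approx -26492.0$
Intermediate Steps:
$K = \frac{1}{6} \approx 0.16667$
$v{\left(X,d \right)} = \frac{1}{36} - \frac{6 + d}{X + d}$ ($v{\left(X,d \right)} = \left(\frac{1}{6}\right)^{2} - \frac{d + 6}{X + d} = \frac{1}{36} - \frac{6 + d}{X + d}$)
$Z{\left(J,p \right)} = 187 J + \frac{-286 + J}{36 \left(2 + J\right)}$ ($Z{\left(J,p \right)} = 187 J + \frac{-216 + J - 70}{36 \left(J + 2\right)} = 187 J + \frac{-216 + J - 70}{36 \left(2 + J\right)} = 187 J + \frac{-286 + J}{36 \left(2 + J\right)}$)
$-27987 + Z{\left(8,149 \right)} = -27987 + \frac{-286 + 8 + 6732 \cdot 8 \left(2 + 8\right)}{36 \left(2 + 8\right)} = -27987 + \frac{-286 + 8 + 6732 \cdot 8 \cdot 10}{36 \cdot 10} = -27987 + \frac{1}{36} \cdot \frac{1}{10} \left(-286 + 8 + 538560\right) = -27987 + \frac{1}{36} \cdot \frac{1}{10} \cdot 538282 = -27987 + \frac{269141}{180} = - \frac{4768519}{180}$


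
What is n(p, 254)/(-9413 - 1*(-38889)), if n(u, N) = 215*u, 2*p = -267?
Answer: -57405/58952 ≈ -0.97376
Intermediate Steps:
p = -267/2 (p = (½)*(-267) = -267/2 ≈ -133.50)
n(p, 254)/(-9413 - 1*(-38889)) = (215*(-267/2))/(-9413 - 1*(-38889)) = -57405/(2*(-9413 + 38889)) = -57405/2/29476 = -57405/2*1/29476 = -57405/58952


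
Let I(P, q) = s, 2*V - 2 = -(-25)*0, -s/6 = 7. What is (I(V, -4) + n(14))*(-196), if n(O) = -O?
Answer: 10976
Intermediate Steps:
s = -42 (s = -6*7 = -42)
V = 1 (V = 1 + (-(-25)*0)/2 = 1 + (-5*0)/2 = 1 + (½)*0 = 1 + 0 = 1)
I(P, q) = -42
(I(V, -4) + n(14))*(-196) = (-42 - 1*14)*(-196) = (-42 - 14)*(-196) = -56*(-196) = 10976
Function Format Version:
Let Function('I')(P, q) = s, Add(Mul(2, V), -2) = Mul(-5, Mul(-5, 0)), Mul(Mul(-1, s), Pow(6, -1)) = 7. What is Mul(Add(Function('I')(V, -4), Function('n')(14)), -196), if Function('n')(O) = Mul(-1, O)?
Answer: 10976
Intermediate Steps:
s = -42 (s = Mul(-6, 7) = -42)
V = 1 (V = Add(1, Mul(Rational(1, 2), Mul(-5, Mul(-5, 0)))) = Add(1, Mul(Rational(1, 2), Mul(-5, 0))) = Add(1, Mul(Rational(1, 2), 0)) = Add(1, 0) = 1)
Function('I')(P, q) = -42
Mul(Add(Function('I')(V, -4), Function('n')(14)), -196) = Mul(Add(-42, Mul(-1, 14)), -196) = Mul(Add(-42, -14), -196) = Mul(-56, -196) = 10976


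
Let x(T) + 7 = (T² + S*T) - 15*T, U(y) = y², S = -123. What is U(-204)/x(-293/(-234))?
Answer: -2278725696/9758999 ≈ -233.50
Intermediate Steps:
x(T) = -7 + T² - 138*T (x(T) = -7 + ((T² - 123*T) - 15*T) = -7 + (T² - 138*T) = -7 + T² - 138*T)
U(-204)/x(-293/(-234)) = (-204)²/(-7 + (-293/(-234))² - (-40434)/(-234)) = 41616/(-7 + (-293*(-1/234))² - (-40434)*(-1)/234) = 41616/(-7 + (293/234)² - 138*293/234) = 41616/(-7 + 85849/54756 - 6739/39) = 41616/(-9758999/54756) = 41616*(-54756/9758999) = -2278725696/9758999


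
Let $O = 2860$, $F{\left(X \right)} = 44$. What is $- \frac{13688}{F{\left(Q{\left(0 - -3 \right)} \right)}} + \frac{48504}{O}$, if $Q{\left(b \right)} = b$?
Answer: $- \frac{210304}{715} \approx -294.13$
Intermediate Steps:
$- \frac{13688}{F{\left(Q{\left(0 - -3 \right)} \right)}} + \frac{48504}{O} = - \frac{13688}{44} + \frac{48504}{2860} = \left(-13688\right) \frac{1}{44} + 48504 \cdot \frac{1}{2860} = - \frac{3422}{11} + \frac{12126}{715} = - \frac{210304}{715}$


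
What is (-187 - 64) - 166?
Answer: -417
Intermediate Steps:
(-187 - 64) - 166 = -251 - 166 = -417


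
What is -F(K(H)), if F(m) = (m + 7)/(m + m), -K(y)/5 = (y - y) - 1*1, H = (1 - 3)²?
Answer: -6/5 ≈ -1.2000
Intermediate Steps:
H = 4 (H = (-2)² = 4)
K(y) = 5 (K(y) = -5*((y - y) - 1*1) = -5*(0 - 1) = -5*(-1) = 5)
F(m) = (7 + m)/(2*m) (F(m) = (7 + m)/((2*m)) = (7 + m)*(1/(2*m)) = (7 + m)/(2*m))
-F(K(H)) = -(7 + 5)/(2*5) = -12/(2*5) = -1*6/5 = -6/5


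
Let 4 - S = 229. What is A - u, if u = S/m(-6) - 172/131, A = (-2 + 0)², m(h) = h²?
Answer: 6059/524 ≈ 11.563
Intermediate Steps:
S = -225 (S = 4 - 1*229 = 4 - 229 = -225)
A = 4 (A = (-2)² = 4)
u = -3963/524 (u = -225/((-6)²) - 172/131 = -225/36 - 172*1/131 = -225*1/36 - 172/131 = -25/4 - 172/131 = -3963/524 ≈ -7.5630)
A - u = 4 - 1*(-3963/524) = 4 + 3963/524 = 6059/524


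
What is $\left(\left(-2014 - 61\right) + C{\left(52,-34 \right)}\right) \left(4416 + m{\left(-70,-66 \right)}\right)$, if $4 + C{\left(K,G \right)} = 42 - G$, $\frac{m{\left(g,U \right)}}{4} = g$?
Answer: $-8284408$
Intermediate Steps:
$m{\left(g,U \right)} = 4 g$
$C{\left(K,G \right)} = 38 - G$ ($C{\left(K,G \right)} = -4 - \left(-42 + G\right) = 38 - G$)
$\left(\left(-2014 - 61\right) + C{\left(52,-34 \right)}\right) \left(4416 + m{\left(-70,-66 \right)}\right) = \left(\left(-2014 - 61\right) + \left(38 - -34\right)\right) \left(4416 + 4 \left(-70\right)\right) = \left(\left(-2014 - 61\right) + \left(38 + 34\right)\right) \left(4416 - 280\right) = \left(-2075 + 72\right) 4136 = \left(-2003\right) 4136 = -8284408$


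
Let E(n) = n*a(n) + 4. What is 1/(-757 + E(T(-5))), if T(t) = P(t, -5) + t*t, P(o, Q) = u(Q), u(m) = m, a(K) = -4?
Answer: -1/833 ≈ -0.0012005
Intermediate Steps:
P(o, Q) = Q
T(t) = -5 + t**2 (T(t) = -5 + t*t = -5 + t**2)
E(n) = 4 - 4*n (E(n) = n*(-4) + 4 = -4*n + 4 = 4 - 4*n)
1/(-757 + E(T(-5))) = 1/(-757 + (4 - 4*(-5 + (-5)**2))) = 1/(-757 + (4 - 4*(-5 + 25))) = 1/(-757 + (4 - 4*20)) = 1/(-757 + (4 - 80)) = 1/(-757 - 76) = 1/(-833) = -1/833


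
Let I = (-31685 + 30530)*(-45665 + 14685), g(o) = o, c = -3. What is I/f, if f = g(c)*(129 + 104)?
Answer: -11927300/233 ≈ -51190.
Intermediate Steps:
I = 35781900 (I = -1155*(-30980) = 35781900)
f = -699 (f = -3*(129 + 104) = -3*233 = -699)
I/f = 35781900/(-699) = 35781900*(-1/699) = -11927300/233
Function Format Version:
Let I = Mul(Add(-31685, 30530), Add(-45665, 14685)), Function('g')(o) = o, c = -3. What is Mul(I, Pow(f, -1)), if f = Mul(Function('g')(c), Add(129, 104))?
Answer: Rational(-11927300, 233) ≈ -51190.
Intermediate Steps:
I = 35781900 (I = Mul(-1155, -30980) = 35781900)
f = -699 (f = Mul(-3, Add(129, 104)) = Mul(-3, 233) = -699)
Mul(I, Pow(f, -1)) = Mul(35781900, Pow(-699, -1)) = Mul(35781900, Rational(-1, 699)) = Rational(-11927300, 233)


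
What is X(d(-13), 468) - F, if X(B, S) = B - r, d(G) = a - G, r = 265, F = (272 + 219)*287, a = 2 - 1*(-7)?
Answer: -141160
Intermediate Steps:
a = 9 (a = 2 + 7 = 9)
F = 140917 (F = 491*287 = 140917)
d(G) = 9 - G
X(B, S) = -265 + B (X(B, S) = B - 1*265 = B - 265 = -265 + B)
X(d(-13), 468) - F = (-265 + (9 - 1*(-13))) - 1*140917 = (-265 + (9 + 13)) - 140917 = (-265 + 22) - 140917 = -243 - 140917 = -141160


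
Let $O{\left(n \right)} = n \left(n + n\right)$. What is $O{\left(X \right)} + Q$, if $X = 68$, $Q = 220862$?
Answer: $230110$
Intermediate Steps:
$O{\left(n \right)} = 2 n^{2}$ ($O{\left(n \right)} = n 2 n = 2 n^{2}$)
$O{\left(X \right)} + Q = 2 \cdot 68^{2} + 220862 = 2 \cdot 4624 + 220862 = 9248 + 220862 = 230110$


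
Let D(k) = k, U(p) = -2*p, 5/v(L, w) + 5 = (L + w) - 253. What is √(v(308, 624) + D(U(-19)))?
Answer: √17265858/674 ≈ 6.1650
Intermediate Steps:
v(L, w) = 5/(-258 + L + w) (v(L, w) = 5/(-5 + ((L + w) - 253)) = 5/(-5 + (-253 + L + w)) = 5/(-258 + L + w))
√(v(308, 624) + D(U(-19))) = √(5/(-258 + 308 + 624) - 2*(-19)) = √(5/674 + 38) = √(25617/674) = √17265858/674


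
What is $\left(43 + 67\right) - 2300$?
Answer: $-2190$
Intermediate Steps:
$\left(43 + 67\right) - 2300 = 110 - 2300 = -2190$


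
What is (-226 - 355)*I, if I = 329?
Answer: -191149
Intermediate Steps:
(-226 - 355)*I = (-226 - 355)*329 = -581*329 = -191149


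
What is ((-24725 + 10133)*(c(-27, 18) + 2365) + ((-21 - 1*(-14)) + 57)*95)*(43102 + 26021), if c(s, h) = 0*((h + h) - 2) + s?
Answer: -2357878569558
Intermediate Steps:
c(s, h) = s (c(s, h) = 0*(2*h - 2) + s = 0*(-2 + 2*h) + s = 0 + s = s)
((-24725 + 10133)*(c(-27, 18) + 2365) + ((-21 - 1*(-14)) + 57)*95)*(43102 + 26021) = ((-24725 + 10133)*(-27 + 2365) + ((-21 - 1*(-14)) + 57)*95)*(43102 + 26021) = (-14592*2338 + ((-21 + 14) + 57)*95)*69123 = (-34116096 + (-7 + 57)*95)*69123 = (-34116096 + 50*95)*69123 = (-34116096 + 4750)*69123 = -34111346*69123 = -2357878569558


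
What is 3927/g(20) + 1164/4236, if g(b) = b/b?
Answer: 1386328/353 ≈ 3927.3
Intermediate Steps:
g(b) = 1
3927/g(20) + 1164/4236 = 3927/1 + 1164/4236 = 3927*1 + 1164*(1/4236) = 3927 + 97/353 = 1386328/353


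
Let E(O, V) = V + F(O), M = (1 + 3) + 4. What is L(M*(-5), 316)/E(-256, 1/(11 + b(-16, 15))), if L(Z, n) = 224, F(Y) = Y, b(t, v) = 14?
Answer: -5600/6399 ≈ -0.87514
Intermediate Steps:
M = 8 (M = 4 + 4 = 8)
E(O, V) = O + V (E(O, V) = V + O = O + V)
L(M*(-5), 316)/E(-256, 1/(11 + b(-16, 15))) = 224/(-256 + 1/(11 + 14)) = 224/(-256 + 1/25) = 224/(-6399/25) = 224*(-25/6399) = -5600/6399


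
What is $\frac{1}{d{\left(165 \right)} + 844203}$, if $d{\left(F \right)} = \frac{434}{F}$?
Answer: $\frac{165}{139293929} \approx 1.1845 \cdot 10^{-6}$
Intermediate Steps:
$\frac{1}{d{\left(165 \right)} + 844203} = \frac{1}{\frac{434}{165} + 844203} = \frac{1}{\frac{139293929}{165}} = \frac{165}{139293929}$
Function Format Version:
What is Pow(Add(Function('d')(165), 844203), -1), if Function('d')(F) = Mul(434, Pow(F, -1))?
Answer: Rational(165, 139293929) ≈ 1.1845e-6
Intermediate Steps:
Pow(Add(Function('d')(165), 844203), -1) = Pow(Add(Mul(434, Pow(165, -1)), 844203), -1) = Pow(Add(Mul(434, Rational(1, 165)), 844203), -1) = Pow(Add(Rational(434, 165), 844203), -1) = Pow(Rational(139293929, 165), -1) = Rational(165, 139293929)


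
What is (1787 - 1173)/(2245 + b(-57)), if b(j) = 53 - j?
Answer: 614/2355 ≈ 0.26072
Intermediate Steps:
(1787 - 1173)/(2245 + b(-57)) = (1787 - 1173)/(2245 + (53 - 1*(-57))) = 614/(2245 + (53 + 57)) = 614/(2245 + 110) = 614/2355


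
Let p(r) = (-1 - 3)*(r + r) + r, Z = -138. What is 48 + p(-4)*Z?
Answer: -3816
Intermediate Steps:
p(r) = -7*r (p(r) = -8*r + r = -7*r)
48 + p(-4)*Z = 48 - 7*(-4)*(-138) = 48 + 28*(-138) = 48 - 3864 = -3816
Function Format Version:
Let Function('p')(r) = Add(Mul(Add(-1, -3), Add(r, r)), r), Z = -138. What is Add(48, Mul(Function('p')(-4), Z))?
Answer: -3816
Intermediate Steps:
Function('p')(r) = Mul(-7, r) (Function('p')(r) = Add(Mul(-4, Mul(2, r)), r) = Add(Mul(-8, r), r) = Mul(-7, r))
Add(48, Mul(Function('p')(-4), Z)) = Add(48, Mul(Mul(-7, -4), -138)) = Add(48, Mul(28, -138)) = Add(48, -3864) = -3816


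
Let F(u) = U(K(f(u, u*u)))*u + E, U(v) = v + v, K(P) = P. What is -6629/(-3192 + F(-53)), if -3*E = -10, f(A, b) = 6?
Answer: 19887/11474 ≈ 1.7332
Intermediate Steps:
E = 10/3 (E = -1/3*(-10) = 10/3 ≈ 3.3333)
U(v) = 2*v
F(u) = 10/3 + 12*u (F(u) = (2*6)*u + 10/3 = 12*u + 10/3 = 10/3 + 12*u)
-6629/(-3192 + F(-53)) = -6629/(-3192 + (10/3 + 12*(-53))) = -6629/(-3192 + (10/3 - 636)) = -6629/(-3192 - 1898/3) = -6629/(-11474/3) = -6629*(-3/11474) = 19887/11474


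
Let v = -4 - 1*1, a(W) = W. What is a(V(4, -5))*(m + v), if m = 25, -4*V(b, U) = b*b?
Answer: -80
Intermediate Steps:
V(b, U) = -b**2/4 (V(b, U) = -b*b/4 = -b**2/4)
v = -5 (v = -4 - 1 = -5)
a(V(4, -5))*(m + v) = (-1/4*4**2)*(25 - 5) = -1/4*16*20 = -4*20 = -80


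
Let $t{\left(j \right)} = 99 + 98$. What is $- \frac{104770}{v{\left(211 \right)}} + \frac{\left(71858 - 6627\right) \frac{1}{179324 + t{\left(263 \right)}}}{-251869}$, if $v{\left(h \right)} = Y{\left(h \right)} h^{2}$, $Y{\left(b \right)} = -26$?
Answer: $\frac{2368590606284802}{26169669598802977} \approx 0.090509$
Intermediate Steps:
$t{\left(j \right)} = 197$
$v{\left(h \right)} = - 26 h^{2}$
$- \frac{104770}{v{\left(211 \right)}} + \frac{\left(71858 - 6627\right) \frac{1}{179324 + t{\left(263 \right)}}}{-251869} = - \frac{104770}{\left(-26\right) 211^{2}} + \frac{\left(71858 - 6627\right) \frac{1}{179324 + 197}}{-251869} = - \frac{104770}{\left(-26\right) 44521} + \frac{65231}{179521} \left(- \frac{1}{251869}\right) = - \frac{104770}{-1157546} + 65231 \cdot \frac{1}{179521} \left(- \frac{1}{251869}\right) = \left(-104770\right) \left(- \frac{1}{1157546}\right) + \frac{65231}{179521} \left(- \frac{1}{251869}\right) = \frac{52385}{578773} - \frac{65231}{45215774749} = \frac{2368590606284802}{26169669598802977}$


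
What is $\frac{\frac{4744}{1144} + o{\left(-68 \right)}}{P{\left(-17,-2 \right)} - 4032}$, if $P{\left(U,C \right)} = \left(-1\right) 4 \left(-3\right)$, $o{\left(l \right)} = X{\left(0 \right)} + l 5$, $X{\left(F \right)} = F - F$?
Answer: $\frac{16009}{191620} \approx 0.083546$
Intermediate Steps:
$X{\left(F \right)} = 0$
$o{\left(l \right)} = 5 l$ ($o{\left(l \right)} = 0 + l 5 = 0 + 5 l = 5 l$)
$P{\left(U,C \right)} = 12$ ($P{\left(U,C \right)} = \left(-4\right) \left(-3\right) = 12$)
$\frac{\frac{4744}{1144} + o{\left(-68 \right)}}{P{\left(-17,-2 \right)} - 4032} = \frac{\frac{4744}{1144} + 5 \left(-68\right)}{12 - 4032} = \frac{4744 \cdot \frac{1}{1144} - 340}{-4020} = \left(\frac{593}{143} - 340\right) \left(- \frac{1}{4020}\right) = \left(- \frac{48027}{143}\right) \left(- \frac{1}{4020}\right) = \frac{16009}{191620}$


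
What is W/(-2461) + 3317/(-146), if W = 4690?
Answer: -8847877/359306 ≈ -24.625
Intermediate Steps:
W/(-2461) + 3317/(-146) = 4690/(-2461) + 3317/(-146) = 4690*(-1/2461) + 3317*(-1/146) = -4690/2461 - 3317/146 = -8847877/359306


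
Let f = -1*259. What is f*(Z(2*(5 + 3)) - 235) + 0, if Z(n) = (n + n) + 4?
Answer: 51541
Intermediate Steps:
Z(n) = 4 + 2*n (Z(n) = 2*n + 4 = 4 + 2*n)
f = -259
f*(Z(2*(5 + 3)) - 235) + 0 = -259*((4 + 2*(2*(5 + 3))) - 235) + 0 = -259*((4 + 2*(2*8)) - 235) + 0 = -259*((4 + 2*16) - 235) + 0 = -259*((4 + 32) - 235) + 0 = -259*(36 - 235) + 0 = -259*(-199) + 0 = 51541 + 0 = 51541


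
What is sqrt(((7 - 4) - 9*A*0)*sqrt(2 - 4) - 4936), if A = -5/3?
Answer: sqrt(-4936 + 3*I*sqrt(2)) ≈ 0.0302 + 70.257*I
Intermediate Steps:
A = -5/3 (A = -5*1/3 = -5/3 ≈ -1.6667)
sqrt(((7 - 4) - 9*A*0)*sqrt(2 - 4) - 4936) = sqrt(((7 - 4) - (-15)*0)*sqrt(2 - 4) - 4936) = sqrt((3 - 9*0)*sqrt(-2) - 4936) = sqrt((3 + 0)*(I*sqrt(2)) - 4936) = sqrt(3*(I*sqrt(2)) - 4936) = sqrt(3*I*sqrt(2) - 4936) = sqrt(-4936 + 3*I*sqrt(2))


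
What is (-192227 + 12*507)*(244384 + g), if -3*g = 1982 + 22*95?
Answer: -135713138440/3 ≈ -4.5238e+10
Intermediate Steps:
g = -4072/3 (g = -(1982 + 22*95)/3 = -(1982 + 2090)/3 = -1/3*4072 = -4072/3 ≈ -1357.3)
(-192227 + 12*507)*(244384 + g) = (-192227 + 12*507)*(244384 - 4072/3) = (-192227 + 6084)*(729080/3) = -186143*729080/3 = -135713138440/3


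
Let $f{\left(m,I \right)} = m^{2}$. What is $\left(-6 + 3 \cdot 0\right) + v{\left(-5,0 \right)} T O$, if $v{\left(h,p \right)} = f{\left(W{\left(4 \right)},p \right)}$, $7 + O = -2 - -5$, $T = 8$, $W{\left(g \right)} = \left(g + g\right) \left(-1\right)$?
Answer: $-2054$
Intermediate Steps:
$W{\left(g \right)} = - 2 g$ ($W{\left(g \right)} = 2 g \left(-1\right) = - 2 g$)
$O = -4$ ($O = -7 - -3 = -7 + \left(-2 + 5\right) = -7 + 3 = -4$)
$v{\left(h,p \right)} = 64$ ($v{\left(h,p \right)} = \left(\left(-2\right) 4\right)^{2} = \left(-8\right)^{2} = 64$)
$\left(-6 + 3 \cdot 0\right) + v{\left(-5,0 \right)} T O = \left(-6 + 3 \cdot 0\right) + 64 \cdot 8 \left(-4\right) = \left(-6 + 0\right) + 64 \left(-32\right) = -6 - 2048 = -2054$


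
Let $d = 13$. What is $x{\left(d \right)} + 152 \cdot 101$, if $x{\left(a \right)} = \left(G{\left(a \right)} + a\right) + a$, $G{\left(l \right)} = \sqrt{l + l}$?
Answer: $15378 + \sqrt{26} \approx 15383.0$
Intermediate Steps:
$G{\left(l \right)} = \sqrt{2} \sqrt{l}$ ($G{\left(l \right)} = \sqrt{2 l} = \sqrt{2} \sqrt{l}$)
$x{\left(a \right)} = 2 a + \sqrt{2} \sqrt{a}$ ($x{\left(a \right)} = \left(\sqrt{2} \sqrt{a} + a\right) + a = \left(a + \sqrt{2} \sqrt{a}\right) + a = 2 a + \sqrt{2} \sqrt{a}$)
$x{\left(d \right)} + 152 \cdot 101 = \left(2 \cdot 13 + \sqrt{2} \sqrt{13}\right) + 152 \cdot 101 = \left(26 + \sqrt{26}\right) + 15352 = 15378 + \sqrt{26}$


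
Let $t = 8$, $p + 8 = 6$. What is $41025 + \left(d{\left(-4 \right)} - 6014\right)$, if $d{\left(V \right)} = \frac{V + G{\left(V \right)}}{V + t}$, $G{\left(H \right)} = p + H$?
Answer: $\frac{70017}{2} \approx 35009.0$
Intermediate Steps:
$p = -2$ ($p = -8 + 6 = -2$)
$G{\left(H \right)} = -2 + H$
$d{\left(V \right)} = \frac{-2 + 2 V}{8 + V}$ ($d{\left(V \right)} = \frac{V + \left(-2 + V\right)}{V + 8} = \frac{-2 + 2 V}{8 + V}$)
$41025 + \left(d{\left(-4 \right)} - 6014\right) = 41025 - \left(6014 - \frac{2 \left(-1 - 4\right)}{8 - 4}\right) = 41025 - \left(6014 - 2 \cdot \frac{1}{4} \left(-5\right)\right) = 41025 - \left(6014 - - \frac{5}{2}\right) = 41025 - \frac{12033}{2} = \frac{70017}{2}$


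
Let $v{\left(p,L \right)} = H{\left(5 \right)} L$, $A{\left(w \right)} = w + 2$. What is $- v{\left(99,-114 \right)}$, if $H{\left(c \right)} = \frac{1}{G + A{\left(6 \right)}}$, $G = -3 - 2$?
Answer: $38$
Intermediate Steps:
$A{\left(w \right)} = 2 + w$
$G = -5$
$H{\left(c \right)} = \frac{1}{3}$ ($H{\left(c \right)} = \frac{1}{-5 + \left(2 + 6\right)} = \frac{1}{-5 + 8} = \frac{1}{3}$)
$v{\left(p,L \right)} = \frac{L}{3}$
$- v{\left(99,-114 \right)} = - \frac{-114}{3} = \left(-1\right) \left(-38\right) = 38$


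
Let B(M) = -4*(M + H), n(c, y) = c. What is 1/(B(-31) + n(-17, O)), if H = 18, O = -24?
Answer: 1/35 ≈ 0.028571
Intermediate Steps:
B(M) = -72 - 4*M (B(M) = -4*(M + 18) = -4*(18 + M) = -72 - 4*M)
1/(B(-31) + n(-17, O)) = 1/((-72 - 4*(-31)) - 17) = 1/((-72 + 124) - 17) = 1/(52 - 17) = 1/35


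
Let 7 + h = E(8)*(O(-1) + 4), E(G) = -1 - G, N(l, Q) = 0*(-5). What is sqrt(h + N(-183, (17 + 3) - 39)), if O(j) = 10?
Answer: I*sqrt(133) ≈ 11.533*I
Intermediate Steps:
N(l, Q) = 0
h = -133 (h = -7 + (-1 - 1*8)*(10 + 4) = -7 + (-1 - 8)*14 = -7 - 9*14 = -7 - 126 = -133)
sqrt(h + N(-183, (17 + 3) - 39)) = sqrt(-133 + 0) = sqrt(-133) = I*sqrt(133)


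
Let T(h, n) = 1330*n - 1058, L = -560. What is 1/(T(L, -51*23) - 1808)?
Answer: -1/1562956 ≈ -6.3981e-7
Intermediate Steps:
T(h, n) = -1058 + 1330*n
1/(T(L, -51*23) - 1808) = 1/((-1058 + 1330*(-51*23)) - 1808) = 1/((-1058 + 1330*(-1173)) - 1808) = 1/((-1058 - 1560090) - 1808) = 1/(-1561148 - 1808) = 1/(-1562956) = -1/1562956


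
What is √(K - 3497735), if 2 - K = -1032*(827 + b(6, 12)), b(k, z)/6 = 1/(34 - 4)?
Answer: I*√66101565/5 ≈ 1626.1*I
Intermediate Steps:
b(k, z) = ⅕ (b(k, z) = 6/(34 - 4) = 6/30 = 6*(1/30) = ⅕)
K = 4268362/5 (K = 2 - (-1032)*(827 + ⅕) = 2 - (-1032)*4136/5 = 2 - 1*(-4268352/5) = 2 + 4268352/5 = 4268362/5 ≈ 8.5367e+5)
√(K - 3497735) = √(4268362/5 - 3497735) = √(-13220313/5) = I*√66101565/5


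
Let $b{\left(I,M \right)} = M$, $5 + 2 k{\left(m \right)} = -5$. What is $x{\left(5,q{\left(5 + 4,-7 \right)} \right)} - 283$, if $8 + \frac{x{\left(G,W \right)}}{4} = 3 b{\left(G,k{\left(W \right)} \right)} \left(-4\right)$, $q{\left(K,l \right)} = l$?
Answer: $-75$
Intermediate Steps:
$k{\left(m \right)} = -5$ ($k{\left(m \right)} = - \frac{5}{2} + \frac{1}{2} \left(-5\right) = - \frac{5}{2} - \frac{5}{2} = -5$)
$x{\left(G,W \right)} = 208$ ($x{\left(G,W \right)} = -32 + 4 \cdot 3 \left(-5\right) \left(-4\right) = -32 + 4 \left(\left(-15\right) \left(-4\right)\right) = -32 + 4 \cdot 60 = -32 + 240 = 208$)
$x{\left(5,q{\left(5 + 4,-7 \right)} \right)} - 283 = 208 - 283 = -75$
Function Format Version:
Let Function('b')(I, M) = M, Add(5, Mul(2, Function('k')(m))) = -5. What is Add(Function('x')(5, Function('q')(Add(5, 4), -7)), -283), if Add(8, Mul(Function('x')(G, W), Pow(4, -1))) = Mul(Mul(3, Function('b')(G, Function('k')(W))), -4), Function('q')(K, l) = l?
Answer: -75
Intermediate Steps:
Function('k')(m) = -5 (Function('k')(m) = Add(Rational(-5, 2), Mul(Rational(1, 2), -5)) = Add(Rational(-5, 2), Rational(-5, 2)) = -5)
Function('x')(G, W) = 208 (Function('x')(G, W) = Add(-32, Mul(4, Mul(Mul(3, -5), -4))) = Add(-32, Mul(4, Mul(-15, -4))) = Add(-32, Mul(4, 60)) = Add(-32, 240) = 208)
Add(Function('x')(5, Function('q')(Add(5, 4), -7)), -283) = Add(208, -283) = -75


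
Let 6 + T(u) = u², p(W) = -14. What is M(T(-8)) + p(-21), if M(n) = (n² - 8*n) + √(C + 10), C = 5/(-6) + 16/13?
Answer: 2886 + √63258/78 ≈ 2889.2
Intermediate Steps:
C = 31/78 (C = 5*(-⅙) + 16*(1/13) = -⅚ + 16/13 = 31/78 ≈ 0.39744)
T(u) = -6 + u²
M(n) = n² - 8*n + √63258/78 (M(n) = (n² - 8*n) + √(31/78 + 10) = (n² - 8*n) + √(811/78) = (n² - 8*n) + √63258/78 = n² - 8*n + √63258/78)
M(T(-8)) + p(-21) = ((-6 + (-8)²)² - 8*(-6 + (-8)²) + √63258/78) - 14 = ((-6 + 64)² - 8*(-6 + 64) + √63258/78) - 14 = (58² - 8*58 + √63258/78) - 14 = (3364 - 464 + √63258/78) - 14 = (2900 + √63258/78) - 14 = 2886 + √63258/78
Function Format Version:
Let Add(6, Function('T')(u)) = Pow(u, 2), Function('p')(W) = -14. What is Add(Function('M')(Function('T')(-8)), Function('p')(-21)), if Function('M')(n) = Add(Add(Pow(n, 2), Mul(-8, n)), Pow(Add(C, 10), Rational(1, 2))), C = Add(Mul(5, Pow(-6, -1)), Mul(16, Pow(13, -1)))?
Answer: Add(2886, Mul(Rational(1, 78), Pow(63258, Rational(1, 2)))) ≈ 2889.2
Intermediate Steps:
C = Rational(31, 78) (C = Add(Mul(5, Rational(-1, 6)), Mul(16, Rational(1, 13))) = Add(Rational(-5, 6), Rational(16, 13)) = Rational(31, 78) ≈ 0.39744)
Function('T')(u) = Add(-6, Pow(u, 2))
Function('M')(n) = Add(Pow(n, 2), Mul(-8, n), Mul(Rational(1, 78), Pow(63258, Rational(1, 2)))) (Function('M')(n) = Add(Add(Pow(n, 2), Mul(-8, n)), Pow(Add(Rational(31, 78), 10), Rational(1, 2))) = Add(Add(Pow(n, 2), Mul(-8, n)), Pow(Rational(811, 78), Rational(1, 2))) = Add(Add(Pow(n, 2), Mul(-8, n)), Mul(Rational(1, 78), Pow(63258, Rational(1, 2)))) = Add(Pow(n, 2), Mul(-8, n), Mul(Rational(1, 78), Pow(63258, Rational(1, 2)))))
Add(Function('M')(Function('T')(-8)), Function('p')(-21)) = Add(Add(Pow(Add(-6, Pow(-8, 2)), 2), Mul(-8, Add(-6, Pow(-8, 2))), Mul(Rational(1, 78), Pow(63258, Rational(1, 2)))), -14) = Add(Add(Pow(Add(-6, 64), 2), Mul(-8, Add(-6, 64)), Mul(Rational(1, 78), Pow(63258, Rational(1, 2)))), -14) = Add(Add(Pow(58, 2), Mul(-8, 58), Mul(Rational(1, 78), Pow(63258, Rational(1, 2)))), -14) = Add(Add(3364, -464, Mul(Rational(1, 78), Pow(63258, Rational(1, 2)))), -14) = Add(Add(2900, Mul(Rational(1, 78), Pow(63258, Rational(1, 2)))), -14) = Add(2886, Mul(Rational(1, 78), Pow(63258, Rational(1, 2))))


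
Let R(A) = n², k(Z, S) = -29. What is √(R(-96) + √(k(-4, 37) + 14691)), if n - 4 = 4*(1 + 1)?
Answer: √(144 + √14662) ≈ 16.281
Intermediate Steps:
n = 12 (n = 4 + 4*(1 + 1) = 4 + 4*2 = 4 + 8 = 12)
R(A) = 144 (R(A) = 12² = 144)
√(R(-96) + √(k(-4, 37) + 14691)) = √(144 + √(-29 + 14691)) = √(144 + √14662)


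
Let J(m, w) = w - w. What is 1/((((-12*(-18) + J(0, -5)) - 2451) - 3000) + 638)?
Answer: -1/4597 ≈ -0.00021753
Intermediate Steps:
J(m, w) = 0
1/((((-12*(-18) + J(0, -5)) - 2451) - 3000) + 638) = 1/((((-12*(-18) + 0) - 2451) - 3000) + 638) = 1/((((216 + 0) - 2451) - 3000) + 638) = 1/(((216 - 2451) - 3000) + 638) = 1/((-2235 - 3000) + 638) = 1/(-5235 + 638) = 1/(-4597) = -1/4597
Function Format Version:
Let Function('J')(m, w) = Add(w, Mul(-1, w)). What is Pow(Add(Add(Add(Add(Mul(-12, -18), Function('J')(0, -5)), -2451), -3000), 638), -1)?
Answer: Rational(-1, 4597) ≈ -0.00021753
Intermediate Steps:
Function('J')(m, w) = 0
Pow(Add(Add(Add(Add(Mul(-12, -18), Function('J')(0, -5)), -2451), -3000), 638), -1) = Pow(Add(Add(Add(Add(Mul(-12, -18), 0), -2451), -3000), 638), -1) = Pow(Add(Add(Add(Add(216, 0), -2451), -3000), 638), -1) = Pow(Add(Add(Add(216, -2451), -3000), 638), -1) = Pow(Add(Add(-2235, -3000), 638), -1) = Pow(Add(-5235, 638), -1) = Pow(-4597, -1) = Rational(-1, 4597)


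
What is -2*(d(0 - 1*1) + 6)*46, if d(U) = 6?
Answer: -1104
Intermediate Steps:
-2*(d(0 - 1*1) + 6)*46 = -2*(6 + 6)*46 = -2*12*46 = -24*46 = -1104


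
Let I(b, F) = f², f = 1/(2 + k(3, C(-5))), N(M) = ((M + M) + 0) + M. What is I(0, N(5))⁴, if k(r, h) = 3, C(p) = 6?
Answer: 1/390625 ≈ 2.5600e-6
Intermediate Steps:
N(M) = 3*M (N(M) = (2*M + 0) + M = 2*M + M = 3*M)
f = ⅕ (f = 1/(2 + 3) = 1/5 = ⅕ ≈ 0.20000)
I(b, F) = 1/25 (I(b, F) = (⅕)² = 1/25)
I(0, N(5))⁴ = (1/25)⁴ = 1/390625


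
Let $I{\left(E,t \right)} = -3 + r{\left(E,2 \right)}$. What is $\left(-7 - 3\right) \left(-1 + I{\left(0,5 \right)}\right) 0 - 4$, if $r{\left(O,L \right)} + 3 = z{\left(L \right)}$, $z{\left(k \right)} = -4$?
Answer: $-4$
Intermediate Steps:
$r{\left(O,L \right)} = -7$ ($r{\left(O,L \right)} = -3 - 4 = -7$)
$I{\left(E,t \right)} = -10$ ($I{\left(E,t \right)} = -3 - 7 = -10$)
$\left(-7 - 3\right) \left(-1 + I{\left(0,5 \right)}\right) 0 - 4 = \left(-7 - 3\right) \left(-1 - 10\right) 0 - 4 = \left(-10\right) \left(-11\right) 0 - 4 = 110 \cdot 0 - 4 = 0 - 4 = -4$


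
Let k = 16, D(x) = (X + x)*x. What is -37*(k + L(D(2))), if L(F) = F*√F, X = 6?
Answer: -2960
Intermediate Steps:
D(x) = x*(6 + x) (D(x) = (6 + x)*x = x*(6 + x))
L(F) = F^(3/2)
-37*(k + L(D(2))) = -37*(16 + (2*(6 + 2))^(3/2)) = -37*(16 + (2*8)^(3/2)) = -37*(16 + 16^(3/2)) = -37*(16 + 64) = -37*80 = -2960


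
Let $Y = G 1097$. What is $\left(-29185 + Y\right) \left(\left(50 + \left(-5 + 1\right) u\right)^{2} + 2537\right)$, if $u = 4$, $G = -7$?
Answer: $-136138752$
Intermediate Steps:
$Y = -7679$ ($Y = \left(-7\right) 1097 = -7679$)
$\left(-29185 + Y\right) \left(\left(50 + \left(-5 + 1\right) u\right)^{2} + 2537\right) = \left(-29185 - 7679\right) \left(\left(50 + \left(-5 + 1\right) 4\right)^{2} + 2537\right) = - 36864 \left(\left(50 - 16\right)^{2} + 2537\right) = - 36864 \left(34^{2} + 2537\right) = - 36864 \left(1156 + 2537\right) = \left(-36864\right) 3693 = -136138752$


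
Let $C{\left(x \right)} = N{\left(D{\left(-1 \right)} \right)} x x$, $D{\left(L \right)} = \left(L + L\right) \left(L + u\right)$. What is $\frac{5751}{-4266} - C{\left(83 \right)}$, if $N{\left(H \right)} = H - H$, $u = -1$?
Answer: $- \frac{213}{158} \approx -1.3481$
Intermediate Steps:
$D{\left(L \right)} = 2 L \left(-1 + L\right)$ ($D{\left(L \right)} = \left(L + L\right) \left(L - 1\right) = 2 L \left(-1 + L\right)$)
$N{\left(H \right)} = 0$
$C{\left(x \right)} = 0$ ($C{\left(x \right)} = 0 x x = 0 x = 0$)
$\frac{5751}{-4266} - C{\left(83 \right)} = \frac{5751}{-4266} - 0 = 5751 \left(- \frac{1}{4266}\right) + 0 = - \frac{213}{158} + 0 = - \frac{213}{158}$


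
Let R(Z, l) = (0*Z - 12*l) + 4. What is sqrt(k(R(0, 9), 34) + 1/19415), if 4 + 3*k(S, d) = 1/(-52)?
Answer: I*sqrt(3072337955115)/1514370 ≈ 1.1575*I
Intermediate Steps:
R(Z, l) = 4 - 12*l (R(Z, l) = (0 - 12*l) + 4 = -12*l + 4 = 4 - 12*l)
k(S, d) = -209/156 (k(S, d) = -4/3 + (1/3)/(-52) = -4/3 + (1/3)*(-1/52) = -4/3 - 1/156 = -209/156)
sqrt(k(R(0, 9), 34) + 1/19415) = sqrt(-209/156 + 1/19415) = sqrt(-4057579/3028740) = I*sqrt(3072337955115)/1514370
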